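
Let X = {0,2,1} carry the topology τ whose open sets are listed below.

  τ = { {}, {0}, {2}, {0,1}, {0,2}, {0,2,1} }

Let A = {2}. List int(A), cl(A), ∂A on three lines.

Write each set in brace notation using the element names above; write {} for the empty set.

int(A) = {2}
cl(A)  = {2}
∂A     = {}

opens ⊆ A: {}, {2}; union → int = {2}
complement {0,1}; its interior {0,1}; cl(A) = X∖{0,1} = {2}
boundary = {2} ∖ {2} = {}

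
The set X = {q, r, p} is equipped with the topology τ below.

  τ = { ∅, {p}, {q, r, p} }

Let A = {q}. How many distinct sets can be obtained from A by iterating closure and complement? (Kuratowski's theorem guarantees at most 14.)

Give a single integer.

6

cl via duality: int({r, p}) = {p}, so X∖{p} = {q, r}
Write k for closure, c for complement:
  1. A     = {q}
  2. kA    = {q, r}
  3. cA    = {r, p}
  4. ckA   = {p}
  5. kcA   = {q, r, p}
  6. ckcA  = ∅
applying k or c yields no new set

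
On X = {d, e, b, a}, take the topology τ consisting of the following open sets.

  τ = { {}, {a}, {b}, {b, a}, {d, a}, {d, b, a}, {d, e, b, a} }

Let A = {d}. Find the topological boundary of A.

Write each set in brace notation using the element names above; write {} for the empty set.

{d, e}

open subsets of A: {}; so int(A) = {}
closure: X∖int(X∖A) = X∖{b, a} = {d, e}
∂A = {d, e} minus {} = {d, e}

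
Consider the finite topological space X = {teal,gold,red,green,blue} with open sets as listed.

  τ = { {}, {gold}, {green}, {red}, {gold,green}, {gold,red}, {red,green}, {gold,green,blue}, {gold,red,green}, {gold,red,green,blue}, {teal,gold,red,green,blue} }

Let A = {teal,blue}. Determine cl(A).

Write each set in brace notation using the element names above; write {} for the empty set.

complement {gold,red,green}; its interior {gold,red,green}; cl(A) = X∖{gold,red,green} = {teal,blue}

{teal,blue}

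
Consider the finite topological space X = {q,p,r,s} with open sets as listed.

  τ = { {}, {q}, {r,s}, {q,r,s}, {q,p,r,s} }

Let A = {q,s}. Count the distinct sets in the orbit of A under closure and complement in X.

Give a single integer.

8

closure: X∖int(X∖A) = X∖{} = {q,p,r,s}
Let k=closure and c=complement:
  1. A     = {q,s}
  2. kA    = {q,p,r,s}
  3. cA    = {p,r}
  4. ckA   = {}
  5. kcA   = {p,r,s}
  6. ckcA  = {q}
  7. kckcA = {q,p}
  8. ckckcA = {r,s}
— saturated at 8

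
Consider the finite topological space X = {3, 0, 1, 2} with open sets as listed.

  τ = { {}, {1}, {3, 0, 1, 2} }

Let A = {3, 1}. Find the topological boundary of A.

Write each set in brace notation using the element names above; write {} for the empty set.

opens ⊆ A: {}, {1}; union → int = {1}
complement {0, 2}; its interior {}; cl(A) = X∖{} = {3, 0, 1, 2}
boundary = {3, 0, 1, 2} ∖ {1} = {3, 0, 2}

{3, 0, 2}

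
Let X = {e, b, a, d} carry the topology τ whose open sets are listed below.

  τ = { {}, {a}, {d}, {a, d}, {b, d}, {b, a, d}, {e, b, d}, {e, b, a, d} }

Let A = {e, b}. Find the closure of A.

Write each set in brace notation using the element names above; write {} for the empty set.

closure: X∖int(X∖A) = X∖{a, d} = {e, b}

{e, b}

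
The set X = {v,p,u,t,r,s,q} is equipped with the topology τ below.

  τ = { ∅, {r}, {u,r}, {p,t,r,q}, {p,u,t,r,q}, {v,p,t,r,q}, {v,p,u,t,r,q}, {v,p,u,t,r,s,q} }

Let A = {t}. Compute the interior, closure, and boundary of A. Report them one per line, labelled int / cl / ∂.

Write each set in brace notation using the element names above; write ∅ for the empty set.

opens ⊆ A: ∅; union → int = ∅
complement {v,p,u,r,s,q}; its interior {u,r}; cl(A) = X∖{u,r} = {v,p,t,s,q}
boundary = {v,p,t,s,q} ∖ ∅ = {v,p,t,s,q}

int(A) = ∅
cl(A)  = {v,p,t,s,q}
∂A     = {v,p,t,s,q}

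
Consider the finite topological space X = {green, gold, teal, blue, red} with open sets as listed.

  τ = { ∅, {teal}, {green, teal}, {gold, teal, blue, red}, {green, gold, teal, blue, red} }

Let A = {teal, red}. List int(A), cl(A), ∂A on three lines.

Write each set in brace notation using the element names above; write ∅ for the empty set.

int(A) = {teal}
cl(A)  = {green, gold, teal, blue, red}
∂A     = {green, gold, blue, red}

interior: largest open inside A is {teal} (from ∅, {teal})
cl via duality: int({green, gold, blue}) = ∅, so X∖∅ = {green, gold, teal, blue, red}
cl∖int = {green, gold, blue, red}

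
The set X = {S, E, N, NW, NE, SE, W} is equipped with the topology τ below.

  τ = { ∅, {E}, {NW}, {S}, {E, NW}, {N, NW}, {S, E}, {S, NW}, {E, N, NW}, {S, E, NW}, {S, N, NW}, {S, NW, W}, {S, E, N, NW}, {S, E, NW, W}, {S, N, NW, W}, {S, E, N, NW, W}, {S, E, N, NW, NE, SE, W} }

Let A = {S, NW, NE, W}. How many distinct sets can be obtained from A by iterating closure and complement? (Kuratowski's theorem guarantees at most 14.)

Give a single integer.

cl via duality: int({E, N, SE}) = {E}, so X∖{E} = {S, N, NW, NE, SE, W}
Write k for closure, c for complement:
  1. A     = {S, NW, NE, W}
  2. kA    = {S, N, NW, NE, SE, W}
  3. cA    = {E, N, SE}
  4. ckA   = {E}
  5. kcA   = {E, N, NE, SE}
  6. kckA  = {E, NE, SE}
  7. ckcA  = {S, NW, W}
  8. ckckA = {S, N, NW, W}
applying k or c yields no new set

8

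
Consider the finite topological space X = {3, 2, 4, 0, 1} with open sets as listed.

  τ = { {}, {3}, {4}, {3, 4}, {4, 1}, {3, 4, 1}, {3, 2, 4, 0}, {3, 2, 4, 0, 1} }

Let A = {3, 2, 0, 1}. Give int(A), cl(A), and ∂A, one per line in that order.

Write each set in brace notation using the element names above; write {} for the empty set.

U open, U⊆A: {}, {3}. int(A) = ⋃ = {3}
X∖A={4}, int(X∖A)={4}, hence cl(A)={3, 2, 0, 1}
∂A: remove int from cl → {2, 0, 1}

int(A) = {3}
cl(A)  = {3, 2, 0, 1}
∂A     = {2, 0, 1}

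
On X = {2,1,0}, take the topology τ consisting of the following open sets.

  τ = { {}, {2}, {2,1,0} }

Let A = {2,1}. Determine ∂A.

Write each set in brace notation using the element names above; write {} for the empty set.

{1,0}

opens ⊆ A: {}, {2}; union → int = {2}
complement {0}; its interior {}; cl(A) = X∖{} = {2,1,0}
boundary = {2,1,0} ∖ {2} = {1,0}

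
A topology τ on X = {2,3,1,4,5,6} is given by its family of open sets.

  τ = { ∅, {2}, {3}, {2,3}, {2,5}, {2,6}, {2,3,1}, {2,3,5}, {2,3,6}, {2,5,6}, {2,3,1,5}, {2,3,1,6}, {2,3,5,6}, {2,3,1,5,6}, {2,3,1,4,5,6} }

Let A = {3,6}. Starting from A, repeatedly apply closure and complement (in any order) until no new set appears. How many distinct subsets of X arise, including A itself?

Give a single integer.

8

closure: X∖int(X∖A) = X∖{2,5} = {3,1,4,6}
Let k=closure and c=complement:
  1. A     = {3,6}
  2. kA    = {3,1,4,6}
  3. cA    = {2,1,4,5}
  4. ckA   = {2,5}
  5. kcA   = {2,1,4,5,6}
  6. ckcA  = {3}
  7. kckcA = {3,1,4}
  8. ckckcA = {2,5,6}
— saturated at 8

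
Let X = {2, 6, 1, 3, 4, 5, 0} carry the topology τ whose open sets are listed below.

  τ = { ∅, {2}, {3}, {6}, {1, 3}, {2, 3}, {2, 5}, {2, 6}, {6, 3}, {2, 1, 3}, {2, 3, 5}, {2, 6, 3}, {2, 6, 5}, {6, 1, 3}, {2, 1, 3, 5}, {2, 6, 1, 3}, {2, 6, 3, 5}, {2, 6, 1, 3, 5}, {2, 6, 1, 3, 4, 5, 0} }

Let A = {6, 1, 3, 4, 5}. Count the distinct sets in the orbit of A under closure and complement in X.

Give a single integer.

8

closure: X∖int(X∖A) = X∖{2} = {6, 1, 3, 4, 5, 0}
Let k=closure and c=complement:
  1. A     = {6, 1, 3, 4, 5}
  2. kA    = {6, 1, 3, 4, 5, 0}
  3. cA    = {2, 0}
  4. ckA   = {2}
  5. kcA   = {2, 4, 5, 0}
  6. ckcA  = {6, 1, 3}
  7. kckcA = {6, 1, 3, 4, 0}
  8. ckckcA = {2, 5}
— saturated at 8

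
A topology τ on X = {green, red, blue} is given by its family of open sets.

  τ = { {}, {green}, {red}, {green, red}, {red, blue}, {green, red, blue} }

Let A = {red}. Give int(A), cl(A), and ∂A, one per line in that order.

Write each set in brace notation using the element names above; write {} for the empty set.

int(A) = {red}
cl(A)  = {red, blue}
∂A     = {blue}

U open, U⊆A: {}, {red}. int(A) = ⋃ = {red}
X∖A={green, blue}, int(X∖A)={green}, hence cl(A)={red, blue}
∂A: remove int from cl → {blue}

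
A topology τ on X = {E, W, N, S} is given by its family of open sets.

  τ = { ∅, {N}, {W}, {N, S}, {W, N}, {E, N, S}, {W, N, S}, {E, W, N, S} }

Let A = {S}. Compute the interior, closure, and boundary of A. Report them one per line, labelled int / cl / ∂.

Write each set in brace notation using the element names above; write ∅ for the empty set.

int(A) = ∅
cl(A)  = {E, S}
∂A     = {E, S}

open subsets of A: ∅; so int(A) = ∅
closure: X∖int(X∖A) = X∖{W, N} = {E, S}
∂A = {E, S} minus ∅ = {E, S}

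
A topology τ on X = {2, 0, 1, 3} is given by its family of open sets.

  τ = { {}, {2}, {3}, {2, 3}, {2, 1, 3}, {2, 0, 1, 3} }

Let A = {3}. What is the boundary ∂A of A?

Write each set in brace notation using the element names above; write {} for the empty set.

{0, 1}

open subsets of A: {}, {3}; so int(A) = {3}
closure: X∖int(X∖A) = X∖{2} = {0, 1, 3}
∂A = {0, 1, 3} minus {3} = {0, 1}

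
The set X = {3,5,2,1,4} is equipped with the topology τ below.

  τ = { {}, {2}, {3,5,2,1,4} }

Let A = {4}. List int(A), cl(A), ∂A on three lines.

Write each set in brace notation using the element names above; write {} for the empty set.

U open, U⊆A: {}. int(A) = ⋃ = {}
X∖A={3,5,2,1}, int(X∖A)={2}, hence cl(A)={3,5,1,4}
∂A: remove int from cl → {3,5,1,4}

int(A) = {}
cl(A)  = {3,5,1,4}
∂A     = {3,5,1,4}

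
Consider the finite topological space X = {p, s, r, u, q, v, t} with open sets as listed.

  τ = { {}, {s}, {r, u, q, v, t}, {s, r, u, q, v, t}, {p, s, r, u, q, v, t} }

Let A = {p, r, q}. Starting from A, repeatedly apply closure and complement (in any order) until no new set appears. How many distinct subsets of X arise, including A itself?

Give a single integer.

8

X∖A={s, u, v, t}, int(X∖A)={s}, hence cl(A)={p, r, u, q, v, t}
Orbit (k=closure, c=complement):
  1. A     = {p, r, q}
  2. kA    = {p, r, u, q, v, t}
  3. cA    = {s, u, v, t}
  4. ckA   = {s}
  5. kcA   = {p, s, r, u, q, v, t}
  6. kckA  = {p, s}
  7. ckcA  = {}
  8. ckckA = {r, u, q, v, t}
(closed under both — stop)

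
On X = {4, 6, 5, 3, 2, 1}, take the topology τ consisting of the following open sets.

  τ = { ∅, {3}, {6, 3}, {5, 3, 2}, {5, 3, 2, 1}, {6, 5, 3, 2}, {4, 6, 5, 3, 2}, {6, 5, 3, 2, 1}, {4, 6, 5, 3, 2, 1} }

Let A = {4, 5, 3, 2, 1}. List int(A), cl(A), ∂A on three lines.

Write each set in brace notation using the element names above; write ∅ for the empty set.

opens ⊆ A: ∅, {3}, {5, 3, 2}, {5, 3, 2, 1}; union → int = {5, 3, 2, 1}
complement {6}; its interior ∅; cl(A) = X∖∅ = {4, 6, 5, 3, 2, 1}
boundary = {4, 6, 5, 3, 2, 1} ∖ {5, 3, 2, 1} = {4, 6}

int(A) = {5, 3, 2, 1}
cl(A)  = {4, 6, 5, 3, 2, 1}
∂A     = {4, 6}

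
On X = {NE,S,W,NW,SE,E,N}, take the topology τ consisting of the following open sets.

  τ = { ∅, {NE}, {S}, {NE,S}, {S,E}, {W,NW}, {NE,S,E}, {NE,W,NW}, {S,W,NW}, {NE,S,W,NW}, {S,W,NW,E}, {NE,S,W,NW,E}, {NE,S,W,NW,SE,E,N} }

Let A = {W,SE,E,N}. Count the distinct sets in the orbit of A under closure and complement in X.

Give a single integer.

X∖A={NE,S,NW}, int(X∖A)={NE,S}, hence cl(A)={W,NW,SE,E,N}
Orbit (k=closure, c=complement):
  1. A     = {W,SE,E,N}
  2. kA    = {W,NW,SE,E,N}
  3. cA    = {NE,S,NW}
  4. ckA   = {NE,S}
  5. kcA   = {NE,S,W,NW,SE,E,N}
  6. kckA  = {NE,S,SE,E,N}
  7. ckcA  = ∅
  8. ckckA = {W,NW}
  9. kckckA = {W,NW,SE,N}
  10. ckckckA = {NE,S,E}
(closed under both — stop)

10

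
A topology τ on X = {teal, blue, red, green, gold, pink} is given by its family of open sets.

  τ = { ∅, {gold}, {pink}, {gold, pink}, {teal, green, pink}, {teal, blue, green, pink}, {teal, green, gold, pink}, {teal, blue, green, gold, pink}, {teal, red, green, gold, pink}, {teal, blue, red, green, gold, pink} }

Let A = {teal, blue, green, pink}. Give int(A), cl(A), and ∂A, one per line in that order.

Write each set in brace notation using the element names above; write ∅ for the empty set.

int(A) = {teal, blue, green, pink}
cl(A)  = {teal, blue, red, green, pink}
∂A     = {red}

U open, U⊆A: ∅, {pink}, {teal, green, pink}, {teal, blue, green, pink}. int(A) = ⋃ = {teal, blue, green, pink}
X∖A={red, gold}, int(X∖A)={gold}, hence cl(A)={teal, blue, red, green, pink}
∂A: remove int from cl → {red}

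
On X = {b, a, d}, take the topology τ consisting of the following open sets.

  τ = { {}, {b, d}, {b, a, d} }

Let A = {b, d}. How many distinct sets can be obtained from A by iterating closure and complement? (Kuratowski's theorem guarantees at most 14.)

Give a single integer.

complement {a}; its interior {}; cl(A) = X∖{} = {b, a, d}
With k = closure, c = complement:
  1. A     = {b, d}
  2. kA    = {b, a, d}
  3. cA    = {a}
  4. ckA   = {}
k, c of each give nothing new

4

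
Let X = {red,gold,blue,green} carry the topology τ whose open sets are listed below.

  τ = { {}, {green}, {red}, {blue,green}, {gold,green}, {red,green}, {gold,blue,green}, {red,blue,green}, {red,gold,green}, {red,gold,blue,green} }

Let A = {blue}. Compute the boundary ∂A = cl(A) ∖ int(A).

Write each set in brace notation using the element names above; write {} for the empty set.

{blue}

open subsets of A: {}; so int(A) = {}
closure: X∖int(X∖A) = X∖{red,gold,green} = {blue}
∂A = {blue} minus {} = {blue}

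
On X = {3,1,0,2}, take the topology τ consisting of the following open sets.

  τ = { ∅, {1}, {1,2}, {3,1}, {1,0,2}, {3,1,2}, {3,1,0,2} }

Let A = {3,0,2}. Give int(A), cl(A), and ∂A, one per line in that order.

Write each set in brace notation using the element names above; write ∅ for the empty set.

int(A) = ∅
cl(A)  = {3,0,2}
∂A     = {3,0,2}

interior: largest open inside A is ∅ (from ∅)
cl via duality: int({1}) = {1}, so X∖{1} = {3,0,2}
cl∖int = {3,0,2}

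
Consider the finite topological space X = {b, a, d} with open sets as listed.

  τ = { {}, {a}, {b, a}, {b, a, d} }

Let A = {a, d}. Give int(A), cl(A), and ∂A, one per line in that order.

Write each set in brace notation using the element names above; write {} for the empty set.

U open, U⊆A: {}, {a}. int(A) = ⋃ = {a}
X∖A={b}, int(X∖A)={}, hence cl(A)={b, a, d}
∂A: remove int from cl → {b, d}

int(A) = {a}
cl(A)  = {b, a, d}
∂A     = {b, d}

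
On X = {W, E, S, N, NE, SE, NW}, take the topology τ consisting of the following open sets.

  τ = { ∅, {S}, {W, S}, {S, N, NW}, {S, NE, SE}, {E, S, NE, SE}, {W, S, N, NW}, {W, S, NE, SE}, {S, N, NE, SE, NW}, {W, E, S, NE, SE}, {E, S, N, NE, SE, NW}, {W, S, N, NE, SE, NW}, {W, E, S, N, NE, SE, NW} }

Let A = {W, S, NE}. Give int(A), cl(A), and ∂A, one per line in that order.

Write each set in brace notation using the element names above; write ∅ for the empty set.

U open, U⊆A: ∅, {S}, {W, S}. int(A) = ⋃ = {W, S}
X∖A={E, N, SE, NW}, int(X∖A)=∅, hence cl(A)={W, E, S, N, NE, SE, NW}
∂A: remove int from cl → {E, N, NE, SE, NW}

int(A) = {W, S}
cl(A)  = {W, E, S, N, NE, SE, NW}
∂A     = {E, N, NE, SE, NW}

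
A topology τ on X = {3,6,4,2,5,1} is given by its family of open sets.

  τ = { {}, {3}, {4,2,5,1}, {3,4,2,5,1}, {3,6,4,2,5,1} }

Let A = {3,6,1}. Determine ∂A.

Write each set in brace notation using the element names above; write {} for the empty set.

{6,4,2,5,1}

U open, U⊆A: {}, {3}. int(A) = ⋃ = {3}
X∖A={4,2,5}, int(X∖A)={}, hence cl(A)={3,6,4,2,5,1}
∂A: remove int from cl → {6,4,2,5,1}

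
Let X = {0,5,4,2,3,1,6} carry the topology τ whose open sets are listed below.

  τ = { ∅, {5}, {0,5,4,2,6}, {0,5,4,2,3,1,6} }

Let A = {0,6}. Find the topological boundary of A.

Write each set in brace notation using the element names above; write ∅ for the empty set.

opens ⊆ A: ∅; union → int = ∅
complement {5,4,2,3,1}; its interior {5}; cl(A) = X∖{5} = {0,4,2,3,1,6}
boundary = {0,4,2,3,1,6} ∖ ∅ = {0,4,2,3,1,6}

{0,4,2,3,1,6}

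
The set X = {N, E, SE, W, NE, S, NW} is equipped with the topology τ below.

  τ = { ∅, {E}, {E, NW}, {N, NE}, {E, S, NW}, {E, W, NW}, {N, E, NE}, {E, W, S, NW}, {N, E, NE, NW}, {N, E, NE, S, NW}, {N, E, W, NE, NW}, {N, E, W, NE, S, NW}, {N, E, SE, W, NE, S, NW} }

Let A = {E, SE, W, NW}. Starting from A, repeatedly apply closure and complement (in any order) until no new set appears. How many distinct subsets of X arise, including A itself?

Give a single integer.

8

X∖A={N, NE, S}, int(X∖A)={N, NE}, hence cl(A)={E, SE, W, S, NW}
Orbit (k=closure, c=complement):
  1. A     = {E, SE, W, NW}
  2. kA    = {E, SE, W, S, NW}
  3. cA    = {N, NE, S}
  4. ckA   = {N, NE}
  5. kcA   = {N, SE, NE, S}
  6. kckA  = {N, SE, NE}
  7. ckcA  = {E, W, NW}
  8. ckckA = {E, W, S, NW}
(closed under both — stop)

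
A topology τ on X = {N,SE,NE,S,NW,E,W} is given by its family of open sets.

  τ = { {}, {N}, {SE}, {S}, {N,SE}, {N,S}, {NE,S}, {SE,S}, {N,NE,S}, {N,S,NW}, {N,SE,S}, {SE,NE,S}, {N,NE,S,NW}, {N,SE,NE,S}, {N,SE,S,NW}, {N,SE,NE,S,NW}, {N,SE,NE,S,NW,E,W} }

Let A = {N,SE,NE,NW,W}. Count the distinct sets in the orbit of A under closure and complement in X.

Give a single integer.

8

cl via duality: int({S,E}) = {S}, so X∖{S} = {N,SE,NE,NW,E,W}
Write k for closure, c for complement:
  1. A     = {N,SE,NE,NW,W}
  2. kA    = {N,SE,NE,NW,E,W}
  3. cA    = {S,E}
  4. ckA   = {S}
  5. kcA   = {NE,S,NW,E,W}
  6. ckcA  = {N,SE}
  7. kckcA = {N,SE,NW,E,W}
  8. ckckcA = {NE,S}
applying k or c yields no new set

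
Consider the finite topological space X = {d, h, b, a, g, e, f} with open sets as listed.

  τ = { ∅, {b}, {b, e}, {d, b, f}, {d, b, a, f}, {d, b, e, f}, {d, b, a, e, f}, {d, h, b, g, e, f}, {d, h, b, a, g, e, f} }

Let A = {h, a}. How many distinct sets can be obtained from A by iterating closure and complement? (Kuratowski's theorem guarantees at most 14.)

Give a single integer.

6

complement {d, b, g, e, f}; its interior {d, b, e, f}; cl(A) = X∖{d, b, e, f} = {h, a, g}
With k = closure, c = complement:
  1. A     = {h, a}
  2. kA    = {h, a, g}
  3. cA    = {d, b, g, e, f}
  4. ckA   = {d, b, e, f}
  5. kcA   = {d, h, b, a, g, e, f}
  6. ckcA  = ∅
k, c of each give nothing new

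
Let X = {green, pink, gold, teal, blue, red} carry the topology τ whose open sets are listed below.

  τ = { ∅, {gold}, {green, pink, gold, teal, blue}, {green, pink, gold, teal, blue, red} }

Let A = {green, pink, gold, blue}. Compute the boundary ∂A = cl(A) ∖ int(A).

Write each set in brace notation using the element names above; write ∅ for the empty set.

{green, pink, teal, blue, red}

interior: largest open inside A is {gold} (from ∅, {gold})
cl via duality: int({teal, red}) = ∅, so X∖∅ = {green, pink, gold, teal, blue, red}
cl∖int = {green, pink, teal, blue, red}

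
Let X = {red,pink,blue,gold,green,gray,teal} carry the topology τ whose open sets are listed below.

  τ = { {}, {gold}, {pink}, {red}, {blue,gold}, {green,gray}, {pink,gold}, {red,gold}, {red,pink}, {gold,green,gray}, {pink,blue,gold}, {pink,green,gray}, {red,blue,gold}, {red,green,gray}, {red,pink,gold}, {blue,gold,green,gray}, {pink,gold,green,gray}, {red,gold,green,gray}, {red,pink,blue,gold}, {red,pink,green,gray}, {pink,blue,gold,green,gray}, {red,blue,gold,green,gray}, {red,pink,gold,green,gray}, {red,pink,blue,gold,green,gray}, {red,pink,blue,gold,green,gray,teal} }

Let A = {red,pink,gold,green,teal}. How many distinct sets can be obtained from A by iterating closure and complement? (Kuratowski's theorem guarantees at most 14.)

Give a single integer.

10

closure: X∖int(X∖A) = X∖{} = {red,pink,blue,gold,green,gray,teal}
Let k=closure and c=complement:
  1. A     = {red,pink,gold,green,teal}
  2. kA    = {red,pink,blue,gold,green,gray,teal}
  3. cA    = {blue,gray}
  4. ckA   = {}
  5. kcA   = {blue,green,gray,teal}
  6. ckcA  = {red,pink,gold}
  7. kckcA = {red,pink,blue,gold,teal}
  8. ckckcA = {green,gray}
  9. kckckcA = {green,gray,teal}
  10. ckckckcA = {red,pink,blue,gold}
— saturated at 10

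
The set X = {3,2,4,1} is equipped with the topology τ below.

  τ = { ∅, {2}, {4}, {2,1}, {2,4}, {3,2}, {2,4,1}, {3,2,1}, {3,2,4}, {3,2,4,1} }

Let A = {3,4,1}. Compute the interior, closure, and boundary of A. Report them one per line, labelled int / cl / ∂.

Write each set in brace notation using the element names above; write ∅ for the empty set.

interior: largest open inside A is {4} (from ∅, {4})
cl via duality: int({2}) = {2}, so X∖{2} = {3,4,1}
cl∖int = {3,1}

int(A) = {4}
cl(A)  = {3,4,1}
∂A     = {3,1}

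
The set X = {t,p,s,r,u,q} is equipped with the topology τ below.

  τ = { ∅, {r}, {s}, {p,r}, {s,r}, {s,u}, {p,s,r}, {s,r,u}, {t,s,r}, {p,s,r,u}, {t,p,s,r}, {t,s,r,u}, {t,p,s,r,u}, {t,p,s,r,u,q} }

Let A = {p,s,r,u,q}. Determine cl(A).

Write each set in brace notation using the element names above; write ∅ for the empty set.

{t,p,s,r,u,q}

X∖A={t}, int(X∖A)=∅, hence cl(A)={t,p,s,r,u,q}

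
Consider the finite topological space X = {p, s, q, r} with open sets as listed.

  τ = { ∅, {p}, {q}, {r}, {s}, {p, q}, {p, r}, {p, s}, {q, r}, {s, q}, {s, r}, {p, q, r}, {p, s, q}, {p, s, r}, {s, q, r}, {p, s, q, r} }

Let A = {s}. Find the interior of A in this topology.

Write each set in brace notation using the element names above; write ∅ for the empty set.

interior: largest open inside A is {s} (from ∅, {s})

{s}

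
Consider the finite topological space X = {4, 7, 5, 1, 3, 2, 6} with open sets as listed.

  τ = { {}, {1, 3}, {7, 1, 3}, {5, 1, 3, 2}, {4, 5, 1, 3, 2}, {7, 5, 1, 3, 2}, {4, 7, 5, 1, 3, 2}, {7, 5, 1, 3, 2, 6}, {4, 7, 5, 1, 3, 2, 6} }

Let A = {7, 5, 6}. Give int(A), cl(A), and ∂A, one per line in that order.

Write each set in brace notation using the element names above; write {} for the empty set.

interior: largest open inside A is {} (from {})
cl via duality: int({4, 1, 3, 2}) = {1, 3}, so X∖{1, 3} = {4, 7, 5, 2, 6}
cl∖int = {4, 7, 5, 2, 6}

int(A) = {}
cl(A)  = {4, 7, 5, 2, 6}
∂A     = {4, 7, 5, 2, 6}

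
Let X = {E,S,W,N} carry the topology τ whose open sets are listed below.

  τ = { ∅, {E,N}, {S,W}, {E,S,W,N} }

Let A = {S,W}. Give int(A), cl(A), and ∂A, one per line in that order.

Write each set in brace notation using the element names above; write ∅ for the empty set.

interior: largest open inside A is {S,W} (from ∅, {S,W})
cl via duality: int({E,N}) = {E,N}, so X∖{E,N} = {S,W}
cl∖int = ∅

int(A) = {S,W}
cl(A)  = {S,W}
∂A     = ∅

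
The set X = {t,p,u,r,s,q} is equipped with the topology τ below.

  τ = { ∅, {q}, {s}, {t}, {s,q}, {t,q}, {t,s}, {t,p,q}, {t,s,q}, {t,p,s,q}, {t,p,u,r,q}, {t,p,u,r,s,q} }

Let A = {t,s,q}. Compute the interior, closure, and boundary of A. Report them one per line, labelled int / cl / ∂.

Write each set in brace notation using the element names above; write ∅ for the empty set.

open subsets of A: ∅, {t}, {q}, {s}, {s,q}, {t,q}, {t,s}, {t,s,q}; so int(A) = {t,s,q}
closure: X∖int(X∖A) = X∖∅ = {t,p,u,r,s,q}
∂A = {t,p,u,r,s,q} minus {t,s,q} = {p,u,r}

int(A) = {t,s,q}
cl(A)  = {t,p,u,r,s,q}
∂A     = {p,u,r}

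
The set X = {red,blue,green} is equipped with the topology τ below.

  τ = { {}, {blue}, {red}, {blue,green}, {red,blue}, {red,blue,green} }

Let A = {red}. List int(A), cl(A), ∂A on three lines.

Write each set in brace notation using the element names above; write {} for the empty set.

open subsets of A: {}, {red}; so int(A) = {red}
closure: X∖int(X∖A) = X∖{blue,green} = {red}
∂A = {red} minus {red} = {}

int(A) = {red}
cl(A)  = {red}
∂A     = {}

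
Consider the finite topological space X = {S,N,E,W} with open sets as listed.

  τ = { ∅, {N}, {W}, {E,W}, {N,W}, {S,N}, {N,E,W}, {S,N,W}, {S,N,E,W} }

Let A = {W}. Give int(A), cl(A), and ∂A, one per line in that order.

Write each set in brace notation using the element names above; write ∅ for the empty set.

interior: largest open inside A is {W} (from ∅, {W})
cl via duality: int({S,N,E}) = {S,N}, so X∖{S,N} = {E,W}
cl∖int = {E}

int(A) = {W}
cl(A)  = {E,W}
∂A     = {E}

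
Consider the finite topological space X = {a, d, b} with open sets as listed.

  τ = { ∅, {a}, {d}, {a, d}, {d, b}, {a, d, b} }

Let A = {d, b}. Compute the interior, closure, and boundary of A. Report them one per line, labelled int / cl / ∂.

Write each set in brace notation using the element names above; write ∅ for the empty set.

int(A) = {d, b}
cl(A)  = {d, b}
∂A     = ∅

opens ⊆ A: ∅, {d}, {d, b}; union → int = {d, b}
complement {a}; its interior {a}; cl(A) = X∖{a} = {d, b}
boundary = {d, b} ∖ {d, b} = ∅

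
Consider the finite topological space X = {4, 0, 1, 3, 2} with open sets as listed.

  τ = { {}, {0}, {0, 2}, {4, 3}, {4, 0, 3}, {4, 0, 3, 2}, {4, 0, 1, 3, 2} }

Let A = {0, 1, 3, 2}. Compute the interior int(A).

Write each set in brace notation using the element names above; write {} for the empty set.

{0, 2}

open subsets of A: {}, {0}, {0, 2}; so int(A) = {0, 2}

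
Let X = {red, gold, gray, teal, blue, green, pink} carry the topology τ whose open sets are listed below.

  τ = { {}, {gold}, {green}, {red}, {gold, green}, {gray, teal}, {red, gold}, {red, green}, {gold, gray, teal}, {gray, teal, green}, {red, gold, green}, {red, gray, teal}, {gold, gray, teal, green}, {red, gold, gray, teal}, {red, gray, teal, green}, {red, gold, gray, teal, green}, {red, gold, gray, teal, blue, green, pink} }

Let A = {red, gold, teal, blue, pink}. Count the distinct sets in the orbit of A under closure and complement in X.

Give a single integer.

10

complement {gray, green}; its interior {green}; cl(A) = X∖{green} = {red, gold, gray, teal, blue, pink}
With k = closure, c = complement:
  1. A     = {red, gold, teal, blue, pink}
  2. kA    = {red, gold, gray, teal, blue, pink}
  3. cA    = {gray, green}
  4. ckA   = {green}
  5. kcA   = {gray, teal, blue, green, pink}
  6. kckA  = {blue, green, pink}
  7. ckcA  = {red, gold}
  8. ckckA = {red, gold, gray, teal}
  9. kckcA = {red, gold, blue, pink}
  10. ckckcA = {gray, teal, green}
k, c of each give nothing new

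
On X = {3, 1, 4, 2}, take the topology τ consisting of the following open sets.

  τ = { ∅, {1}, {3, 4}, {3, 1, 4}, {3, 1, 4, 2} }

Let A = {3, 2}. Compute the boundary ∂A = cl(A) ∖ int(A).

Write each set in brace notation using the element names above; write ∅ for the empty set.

interior: largest open inside A is ∅ (from ∅)
cl via duality: int({1, 4}) = {1}, so X∖{1} = {3, 4, 2}
cl∖int = {3, 4, 2}

{3, 4, 2}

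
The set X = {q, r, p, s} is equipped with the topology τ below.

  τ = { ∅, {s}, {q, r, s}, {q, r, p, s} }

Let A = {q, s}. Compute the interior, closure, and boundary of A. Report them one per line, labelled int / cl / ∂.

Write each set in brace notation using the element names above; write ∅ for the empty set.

U open, U⊆A: ∅, {s}. int(A) = ⋃ = {s}
X∖A={r, p}, int(X∖A)=∅, hence cl(A)={q, r, p, s}
∂A: remove int from cl → {q, r, p}

int(A) = {s}
cl(A)  = {q, r, p, s}
∂A     = {q, r, p}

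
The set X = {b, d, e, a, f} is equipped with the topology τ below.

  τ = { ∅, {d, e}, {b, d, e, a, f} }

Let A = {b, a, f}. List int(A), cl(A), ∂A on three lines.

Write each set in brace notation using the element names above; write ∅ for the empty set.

int(A) = ∅
cl(A)  = {b, a, f}
∂A     = {b, a, f}

interior: largest open inside A is ∅ (from ∅)
cl via duality: int({d, e}) = {d, e}, so X∖{d, e} = {b, a, f}
cl∖int = {b, a, f}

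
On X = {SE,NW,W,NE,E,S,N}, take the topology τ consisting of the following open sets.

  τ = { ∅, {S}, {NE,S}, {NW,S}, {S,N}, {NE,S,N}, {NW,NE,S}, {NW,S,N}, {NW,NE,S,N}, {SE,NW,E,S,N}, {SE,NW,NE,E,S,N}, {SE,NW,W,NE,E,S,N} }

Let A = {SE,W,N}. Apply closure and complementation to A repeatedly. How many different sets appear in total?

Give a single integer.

6

closure: X∖int(X∖A) = X∖{NW,NE,S} = {SE,W,E,N}
Let k=closure and c=complement:
  1. A     = {SE,W,N}
  2. kA    = {SE,W,E,N}
  3. cA    = {NW,NE,E,S}
  4. ckA   = {NW,NE,S}
  5. kcA   = {SE,NW,W,NE,E,S,N}
  6. ckcA  = ∅
— saturated at 6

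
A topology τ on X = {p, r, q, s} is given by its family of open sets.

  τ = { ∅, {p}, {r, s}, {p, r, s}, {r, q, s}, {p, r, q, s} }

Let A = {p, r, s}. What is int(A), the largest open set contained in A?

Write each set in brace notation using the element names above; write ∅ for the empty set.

open subsets of A: ∅, {p}, {r, s}, {p, r, s}; so int(A) = {p, r, s}

{p, r, s}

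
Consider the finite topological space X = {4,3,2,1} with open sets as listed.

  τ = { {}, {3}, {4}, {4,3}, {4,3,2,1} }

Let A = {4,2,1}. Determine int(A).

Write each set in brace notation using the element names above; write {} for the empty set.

U open, U⊆A: {}, {4}. int(A) = ⋃ = {4}

{4}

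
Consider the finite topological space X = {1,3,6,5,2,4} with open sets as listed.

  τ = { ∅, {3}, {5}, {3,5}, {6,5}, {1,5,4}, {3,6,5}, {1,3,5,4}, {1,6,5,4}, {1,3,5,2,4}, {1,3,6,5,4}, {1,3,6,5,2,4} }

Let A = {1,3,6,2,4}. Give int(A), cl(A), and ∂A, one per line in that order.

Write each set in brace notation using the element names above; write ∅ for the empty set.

int(A) = {3}
cl(A)  = {1,3,6,2,4}
∂A     = {1,6,2,4}

U open, U⊆A: ∅, {3}. int(A) = ⋃ = {3}
X∖A={5}, int(X∖A)={5}, hence cl(A)={1,3,6,2,4}
∂A: remove int from cl → {1,6,2,4}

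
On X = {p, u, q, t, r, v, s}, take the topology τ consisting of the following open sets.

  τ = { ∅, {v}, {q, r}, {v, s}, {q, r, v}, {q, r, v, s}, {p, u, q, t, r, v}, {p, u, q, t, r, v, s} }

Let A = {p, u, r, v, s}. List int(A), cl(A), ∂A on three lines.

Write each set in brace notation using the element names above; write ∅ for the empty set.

int(A) = {v, s}
cl(A)  = {p, u, q, t, r, v, s}
∂A     = {p, u, q, t, r}

opens ⊆ A: ∅, {v}, {v, s}; union → int = {v, s}
complement {q, t}; its interior ∅; cl(A) = X∖∅ = {p, u, q, t, r, v, s}
boundary = {p, u, q, t, r, v, s} ∖ {v, s} = {p, u, q, t, r}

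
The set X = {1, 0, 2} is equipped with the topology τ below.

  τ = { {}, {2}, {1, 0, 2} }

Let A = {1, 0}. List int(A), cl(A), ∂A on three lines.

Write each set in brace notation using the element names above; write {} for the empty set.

int(A) = {}
cl(A)  = {1, 0}
∂A     = {1, 0}

interior: largest open inside A is {} (from {})
cl via duality: int({2}) = {2}, so X∖{2} = {1, 0}
cl∖int = {1, 0}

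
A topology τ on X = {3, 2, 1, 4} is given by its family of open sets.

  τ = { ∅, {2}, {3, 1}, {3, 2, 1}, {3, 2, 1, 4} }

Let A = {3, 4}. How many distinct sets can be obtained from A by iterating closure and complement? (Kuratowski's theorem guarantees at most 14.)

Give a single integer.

8

X∖A={2, 1}, int(X∖A)={2}, hence cl(A)={3, 1, 4}
Orbit (k=closure, c=complement):
  1. A     = {3, 4}
  2. kA    = {3, 1, 4}
  3. cA    = {2, 1}
  4. ckA   = {2}
  5. kcA   = {3, 2, 1, 4}
  6. kckA  = {2, 4}
  7. ckcA  = ∅
  8. ckckA = {3, 1}
(closed under both — stop)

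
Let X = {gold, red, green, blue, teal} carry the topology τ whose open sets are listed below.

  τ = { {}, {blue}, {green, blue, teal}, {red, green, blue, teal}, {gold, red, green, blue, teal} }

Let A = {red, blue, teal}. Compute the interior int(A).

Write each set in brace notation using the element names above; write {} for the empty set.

{blue}

U open, U⊆A: {}, {blue}. int(A) = ⋃ = {blue}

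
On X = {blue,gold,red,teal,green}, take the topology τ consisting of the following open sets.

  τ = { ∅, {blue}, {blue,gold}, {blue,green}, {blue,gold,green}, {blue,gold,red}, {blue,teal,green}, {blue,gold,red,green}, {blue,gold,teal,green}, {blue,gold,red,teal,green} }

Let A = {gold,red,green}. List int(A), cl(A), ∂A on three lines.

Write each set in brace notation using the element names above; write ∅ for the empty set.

opens ⊆ A: ∅; union → int = ∅
complement {blue,teal}; its interior {blue}; cl(A) = X∖{blue} = {gold,red,teal,green}
boundary = {gold,red,teal,green} ∖ ∅ = {gold,red,teal,green}

int(A) = ∅
cl(A)  = {gold,red,teal,green}
∂A     = {gold,red,teal,green}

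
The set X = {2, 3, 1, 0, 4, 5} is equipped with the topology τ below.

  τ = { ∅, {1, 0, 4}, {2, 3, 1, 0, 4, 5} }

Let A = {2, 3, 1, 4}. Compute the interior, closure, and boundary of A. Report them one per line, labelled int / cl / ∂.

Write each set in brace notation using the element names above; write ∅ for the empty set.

int(A) = ∅
cl(A)  = {2, 3, 1, 0, 4, 5}
∂A     = {2, 3, 1, 0, 4, 5}

open subsets of A: ∅; so int(A) = ∅
closure: X∖int(X∖A) = X∖∅ = {2, 3, 1, 0, 4, 5}
∂A = {2, 3, 1, 0, 4, 5} minus ∅ = {2, 3, 1, 0, 4, 5}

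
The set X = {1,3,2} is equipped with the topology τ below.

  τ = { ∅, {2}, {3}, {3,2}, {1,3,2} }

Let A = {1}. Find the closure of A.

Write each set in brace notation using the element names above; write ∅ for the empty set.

cl via duality: int({3,2}) = {3,2}, so X∖{3,2} = {1}

{1}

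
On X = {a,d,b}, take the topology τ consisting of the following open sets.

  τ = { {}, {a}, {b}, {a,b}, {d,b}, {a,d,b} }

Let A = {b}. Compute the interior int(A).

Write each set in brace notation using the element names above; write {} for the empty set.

{b}

open subsets of A: {}, {b}; so int(A) = {b}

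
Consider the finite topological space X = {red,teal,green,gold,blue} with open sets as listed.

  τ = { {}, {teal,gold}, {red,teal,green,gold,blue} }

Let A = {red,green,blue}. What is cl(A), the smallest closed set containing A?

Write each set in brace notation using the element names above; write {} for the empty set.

cl via duality: int({teal,gold}) = {teal,gold}, so X∖{teal,gold} = {red,green,blue}

{red,green,blue}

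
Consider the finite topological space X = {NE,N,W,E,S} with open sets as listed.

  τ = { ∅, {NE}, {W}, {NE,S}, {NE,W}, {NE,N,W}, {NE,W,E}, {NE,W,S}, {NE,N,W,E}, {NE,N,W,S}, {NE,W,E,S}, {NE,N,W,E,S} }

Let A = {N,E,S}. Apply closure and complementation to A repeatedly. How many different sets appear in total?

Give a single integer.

X∖A={NE,W}, int(X∖A)={NE,W}, hence cl(A)={N,E,S}
Orbit (k=closure, c=complement):
  1. A     = {N,E,S}
  2. cA    = {NE,W}
  3. kcA   = {NE,N,W,E,S}
  4. ckcA  = ∅
(closed under both — stop)

4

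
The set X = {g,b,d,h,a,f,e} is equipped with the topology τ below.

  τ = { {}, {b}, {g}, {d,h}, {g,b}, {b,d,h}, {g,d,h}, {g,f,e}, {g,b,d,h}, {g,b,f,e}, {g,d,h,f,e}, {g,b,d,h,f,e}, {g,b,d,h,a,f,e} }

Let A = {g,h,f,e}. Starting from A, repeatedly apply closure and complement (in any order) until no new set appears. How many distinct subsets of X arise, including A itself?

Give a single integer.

10

X∖A={b,d,a}, int(X∖A)={b}, hence cl(A)={g,d,h,a,f,e}
Orbit (k=closure, c=complement):
  1. A     = {g,h,f,e}
  2. kA    = {g,d,h,a,f,e}
  3. cA    = {b,d,a}
  4. ckA   = {b}
  5. kcA   = {b,d,h,a}
  6. kckA  = {b,a}
  7. ckcA  = {g,f,e}
  8. ckckA = {g,d,h,f,e}
  9. kckcA = {g,a,f,e}
  10. ckckcA = {b,d,h}
(closed under both — stop)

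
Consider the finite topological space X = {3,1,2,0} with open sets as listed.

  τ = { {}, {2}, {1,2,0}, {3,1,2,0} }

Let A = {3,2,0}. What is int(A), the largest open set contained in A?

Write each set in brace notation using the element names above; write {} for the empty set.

interior: largest open inside A is {2} (from {}, {2})

{2}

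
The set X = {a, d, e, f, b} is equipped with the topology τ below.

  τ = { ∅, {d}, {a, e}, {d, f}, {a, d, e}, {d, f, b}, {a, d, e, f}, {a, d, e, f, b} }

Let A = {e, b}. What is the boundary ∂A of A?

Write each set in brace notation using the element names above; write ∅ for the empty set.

opens ⊆ A: ∅; union → int = ∅
complement {a, d, f}; its interior {d, f}; cl(A) = X∖{d, f} = {a, e, b}
boundary = {a, e, b} ∖ ∅ = {a, e, b}

{a, e, b}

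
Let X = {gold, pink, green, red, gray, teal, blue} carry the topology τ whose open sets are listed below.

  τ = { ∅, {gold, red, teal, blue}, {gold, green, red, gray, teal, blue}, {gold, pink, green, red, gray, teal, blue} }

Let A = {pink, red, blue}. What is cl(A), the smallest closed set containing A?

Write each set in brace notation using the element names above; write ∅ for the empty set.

closure: X∖int(X∖A) = X∖∅ = {gold, pink, green, red, gray, teal, blue}

{gold, pink, green, red, gray, teal, blue}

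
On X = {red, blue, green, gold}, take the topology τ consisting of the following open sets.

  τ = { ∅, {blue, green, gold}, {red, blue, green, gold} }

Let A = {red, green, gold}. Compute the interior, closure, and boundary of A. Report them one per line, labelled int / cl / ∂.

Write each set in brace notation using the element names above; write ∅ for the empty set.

opens ⊆ A: ∅; union → int = ∅
complement {blue}; its interior ∅; cl(A) = X∖∅ = {red, blue, green, gold}
boundary = {red, blue, green, gold} ∖ ∅ = {red, blue, green, gold}

int(A) = ∅
cl(A)  = {red, blue, green, gold}
∂A     = {red, blue, green, gold}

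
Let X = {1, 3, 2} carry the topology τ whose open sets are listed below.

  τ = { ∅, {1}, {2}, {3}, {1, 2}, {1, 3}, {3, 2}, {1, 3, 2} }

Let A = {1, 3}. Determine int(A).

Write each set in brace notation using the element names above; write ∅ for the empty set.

{1, 3}

open subsets of A: ∅, {3}, {1}, {1, 3}; so int(A) = {1, 3}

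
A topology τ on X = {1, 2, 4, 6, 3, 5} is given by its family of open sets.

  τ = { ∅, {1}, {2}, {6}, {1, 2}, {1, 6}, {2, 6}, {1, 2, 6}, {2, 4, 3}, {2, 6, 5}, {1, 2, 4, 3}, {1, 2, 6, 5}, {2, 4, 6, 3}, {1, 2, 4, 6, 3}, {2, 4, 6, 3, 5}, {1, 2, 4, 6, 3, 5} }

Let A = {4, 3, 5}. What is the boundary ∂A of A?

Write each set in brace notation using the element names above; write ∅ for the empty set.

interior: largest open inside A is ∅ (from ∅)
cl via duality: int({1, 2, 6}) = {1, 2, 6}, so X∖{1, 2, 6} = {4, 3, 5}
cl∖int = {4, 3, 5}

{4, 3, 5}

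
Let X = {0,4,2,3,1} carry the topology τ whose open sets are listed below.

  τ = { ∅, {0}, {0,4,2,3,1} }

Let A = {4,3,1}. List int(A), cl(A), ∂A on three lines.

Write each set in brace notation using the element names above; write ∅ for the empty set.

opens ⊆ A: ∅; union → int = ∅
complement {0,2}; its interior {0}; cl(A) = X∖{0} = {4,2,3,1}
boundary = {4,2,3,1} ∖ ∅ = {4,2,3,1}

int(A) = ∅
cl(A)  = {4,2,3,1}
∂A     = {4,2,3,1}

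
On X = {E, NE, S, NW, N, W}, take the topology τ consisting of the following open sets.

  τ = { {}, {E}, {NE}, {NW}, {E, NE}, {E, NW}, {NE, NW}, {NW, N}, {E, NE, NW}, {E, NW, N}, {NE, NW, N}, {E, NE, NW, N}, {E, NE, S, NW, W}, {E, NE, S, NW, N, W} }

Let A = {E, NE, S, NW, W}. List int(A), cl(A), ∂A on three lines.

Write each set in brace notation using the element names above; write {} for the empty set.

int(A) = {E, NE, S, NW, W}
cl(A)  = {E, NE, S, NW, N, W}
∂A     = {N}

U open, U⊆A: {}, {NW}, {E}, {NE}, {NE, NW}, {E, NW}, {E, NE}, {E, NE, NW}, {E, NE, S, NW, W}. int(A) = ⋃ = {E, NE, S, NW, W}
X∖A={N}, int(X∖A)={}, hence cl(A)={E, NE, S, NW, N, W}
∂A: remove int from cl → {N}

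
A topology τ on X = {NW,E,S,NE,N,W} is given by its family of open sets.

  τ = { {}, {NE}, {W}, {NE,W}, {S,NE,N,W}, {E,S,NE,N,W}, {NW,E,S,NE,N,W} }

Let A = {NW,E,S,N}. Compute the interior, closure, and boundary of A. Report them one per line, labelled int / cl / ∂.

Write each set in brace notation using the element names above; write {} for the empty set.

int(A) = {}
cl(A)  = {NW,E,S,N}
∂A     = {NW,E,S,N}

opens ⊆ A: {}; union → int = {}
complement {NE,W}; its interior {NE,W}; cl(A) = X∖{NE,W} = {NW,E,S,N}
boundary = {NW,E,S,N} ∖ {} = {NW,E,S,N}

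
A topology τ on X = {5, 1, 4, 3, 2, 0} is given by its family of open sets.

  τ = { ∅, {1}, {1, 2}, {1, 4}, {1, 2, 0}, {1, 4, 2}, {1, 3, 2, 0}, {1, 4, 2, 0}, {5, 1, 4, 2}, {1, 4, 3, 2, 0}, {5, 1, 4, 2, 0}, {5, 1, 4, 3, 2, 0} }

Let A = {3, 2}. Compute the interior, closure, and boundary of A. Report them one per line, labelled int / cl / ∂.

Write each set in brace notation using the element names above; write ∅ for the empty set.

int(A) = ∅
cl(A)  = {5, 3, 2, 0}
∂A     = {5, 3, 2, 0}

opens ⊆ A: ∅; union → int = ∅
complement {5, 1, 4, 0}; its interior {1, 4}; cl(A) = X∖{1, 4} = {5, 3, 2, 0}
boundary = {5, 3, 2, 0} ∖ ∅ = {5, 3, 2, 0}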